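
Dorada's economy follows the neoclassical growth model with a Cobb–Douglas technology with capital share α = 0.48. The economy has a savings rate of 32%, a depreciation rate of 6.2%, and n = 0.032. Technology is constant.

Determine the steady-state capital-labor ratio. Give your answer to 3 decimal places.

At the steady state, Δk = 0, so s·k^α = (n + δ)·k.
Dividing both sides by k: k^(1−α) = s / (n + δ).
k^0.52 = 0.32 / (0.032 + 0.062) = 0.32 / 0.094 = 3.4043
k* = 3.4043^(1/0.52) ≈ 10.5470

k* = 10.547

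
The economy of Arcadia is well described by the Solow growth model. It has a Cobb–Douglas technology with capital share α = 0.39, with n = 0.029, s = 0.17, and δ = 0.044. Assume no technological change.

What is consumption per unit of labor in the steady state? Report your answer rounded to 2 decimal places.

c* = 1.42

In steady state, investment equals break-even investment: s·k^α = (n + δ)·k.
Dividing both sides by k: k^(1−α) = s / (n + δ).
k^0.61 = 0.17 / (0.029 + 0.044) = 0.17 / 0.073 = 2.3288
k* = 2.3288^(1/0.61) ≈ 3.9981
y* = (k*)^α = 3.9981^0.39 ≈ 1.7168
c* = (1 − s)·y* = (1 − 0.17) × 1.7168 ≈ 1.4249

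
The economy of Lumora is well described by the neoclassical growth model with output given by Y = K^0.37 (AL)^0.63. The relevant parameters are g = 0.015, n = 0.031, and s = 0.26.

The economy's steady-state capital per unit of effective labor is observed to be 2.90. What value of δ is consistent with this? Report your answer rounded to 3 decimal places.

δ ≈ 0.087

In steady state, investment equals break-even investment: s·k^α = (n + g + δ)·k.
So s / (n + g + δ) = (k*)^(1−α) = 2.90^0.63 = 1.9557.
Therefore n + g + δ = s / 1.9557 = 0.26 / 1.9557 = 0.1329, so δ = 0.1329 − 0.046 = 0.0869.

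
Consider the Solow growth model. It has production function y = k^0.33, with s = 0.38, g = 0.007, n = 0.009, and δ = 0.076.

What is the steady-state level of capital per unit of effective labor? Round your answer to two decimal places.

k* ≈ 8.31

Steady state requires s·f(k) = (n + g + δ)·k, i.e. s·k^α = (n + g + δ)·k.
Rearranging, k^(1−α) = s / (n + g + δ).
k^0.67 = 0.38 / (0.009 + 0.007 + 0.076) = 0.38 / 0.092 = 4.1304
k* = 4.1304^(1/0.67) ≈ 8.3060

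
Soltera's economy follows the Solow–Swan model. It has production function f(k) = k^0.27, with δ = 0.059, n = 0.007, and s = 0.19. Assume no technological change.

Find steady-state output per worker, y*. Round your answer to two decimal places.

In steady state, investment equals break-even investment: s·k^α = (n + δ)·k.
Rearranging, k^(1−α) = s / (n + δ).
k^0.73 = 0.19 / (0.007 + 0.059) = 0.19 / 0.066 = 2.8788
k* = 2.8788^(1/0.73) ≈ 4.2565
y* = (k*)^α = 4.2565^0.27 ≈ 1.4786

y* = 1.48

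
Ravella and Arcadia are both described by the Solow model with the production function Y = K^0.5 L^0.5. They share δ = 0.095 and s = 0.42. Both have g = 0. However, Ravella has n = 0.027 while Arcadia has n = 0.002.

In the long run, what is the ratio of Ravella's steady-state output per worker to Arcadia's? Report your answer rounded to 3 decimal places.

y*_R / y*_A ≈ 0.795

Steady-state y* = [s/(n + δ)]^(α/(1−α)), so the ratio is [ (s_R/(n + δ)_R) / (s_A/(n + δ)_A) ]^1.
s_R/(n + δ)_R = 0.42/0.122 = 3.4426; s_A/(n + δ)_A = 0.42/0.097 = 4.3299.
Ratio = (3.4426/4.3299)^1 = 0.7951^1 ≈ 0.7951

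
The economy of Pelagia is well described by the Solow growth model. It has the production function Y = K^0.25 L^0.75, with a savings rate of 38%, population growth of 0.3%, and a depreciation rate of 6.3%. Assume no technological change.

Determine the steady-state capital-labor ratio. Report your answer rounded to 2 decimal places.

In steady state, investment equals break-even investment: s·k^α = (n + δ)·k.
Rearranging, k^(1−α) = s / (n + δ).
k^0.75 = 0.38 / (0.003 + 0.063) = 0.38 / 0.066 = 5.7576
k* = 5.7576^(1/0.75) ≈ 10.3194

k* = 10.32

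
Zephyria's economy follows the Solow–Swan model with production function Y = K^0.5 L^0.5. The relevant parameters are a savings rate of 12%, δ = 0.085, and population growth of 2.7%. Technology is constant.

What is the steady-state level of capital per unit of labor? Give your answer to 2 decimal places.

k* ≈ 1.15

Steady state requires s·f(k) = (n + δ)·k, i.e. s·k^α = (n + δ)·k.
Rearranging, k^(1−α) = s / (n + δ).
k^0.5 = 0.12 / (0.027 + 0.085) = 0.12 / 0.112 = 1.0714
k* = 1.0714^(1/0.5) ≈ 1.1479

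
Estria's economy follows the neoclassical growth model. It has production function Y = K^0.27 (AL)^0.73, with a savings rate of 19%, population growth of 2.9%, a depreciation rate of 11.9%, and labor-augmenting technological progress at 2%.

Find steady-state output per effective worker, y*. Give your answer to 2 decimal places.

y* ≈ 1.05

At the steady state, Δk = 0, so s·k^α = (n + g + δ)·k.
Dividing both sides by k: k^(1−α) = s / (n + g + δ).
k^0.73 = 0.19 / (0.029 + 0.020 + 0.119) = 0.19 / 0.168 = 1.1310
k* = 1.1310^(1/0.73) ≈ 1.1837
y* = (k*)^α = 1.1837^0.27 ≈ 1.0466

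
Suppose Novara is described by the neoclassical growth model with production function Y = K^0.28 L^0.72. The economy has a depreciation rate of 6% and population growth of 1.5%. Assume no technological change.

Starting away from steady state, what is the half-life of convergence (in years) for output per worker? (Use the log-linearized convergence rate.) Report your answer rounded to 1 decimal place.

t_½ ≈ 12.8 years

Near the steady state the convergence rate is λ = (1 − α)(n + δ).
λ = (1 − 0.28) × 0.075 = 0.72 × 0.075 = 0.0540
Half-life = ln 2 / λ = 0.6931 / 0.0540 ≈ 12.84 years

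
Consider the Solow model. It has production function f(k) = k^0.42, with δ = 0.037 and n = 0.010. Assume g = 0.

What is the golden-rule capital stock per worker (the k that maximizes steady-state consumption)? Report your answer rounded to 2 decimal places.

The golden rule sets f'(k) = n + δ, i.e. α·k^(α−1) = n + δ.
So k^(1−α) = α / (n + δ) = 0.42 / 0.047 = 8.9362.
k_gold = 8.9362^(1/0.58) ≈ 43.6434

k_gold ≈ 43.64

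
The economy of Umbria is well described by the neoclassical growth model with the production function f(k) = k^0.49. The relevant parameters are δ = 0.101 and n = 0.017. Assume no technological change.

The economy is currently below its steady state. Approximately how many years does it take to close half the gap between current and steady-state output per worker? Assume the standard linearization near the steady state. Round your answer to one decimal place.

half-life ≈ 11.5 years

Near the steady state the convergence rate is λ = (1 − α)(n + δ).
λ = (1 − 0.49) × 0.118 = 0.51 × 0.118 = 0.06018
Half-life = ln 2 / λ = 0.6931 / 0.06018 ≈ 11.52 years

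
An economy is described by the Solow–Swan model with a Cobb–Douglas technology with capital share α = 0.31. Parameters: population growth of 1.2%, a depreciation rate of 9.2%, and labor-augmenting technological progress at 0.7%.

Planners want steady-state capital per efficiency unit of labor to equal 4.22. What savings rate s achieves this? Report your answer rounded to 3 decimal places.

Steady state requires s·f(k) = (n + g + δ)·k, i.e. s·k^α = (n + g + δ)·k.
So s / (n + g + δ) = (k*)^(1−α) = 4.22^0.69 = 2.7006.
Therefore s = 2.7006 × (n + g + δ) = 2.7006 × 0.111 = 0.2998.

s ≈ 0.300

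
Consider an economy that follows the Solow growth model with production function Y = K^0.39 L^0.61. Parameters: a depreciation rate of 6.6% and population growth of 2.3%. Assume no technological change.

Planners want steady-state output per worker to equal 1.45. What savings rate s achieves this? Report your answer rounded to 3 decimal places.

s ≈ 0.159

Steady state requires s·f(k) = (n + δ)·k, i.e. s·k^α = (n + δ)·k.
Since y* = [s/(n + δ)]^(α/(1−α)), we have s/(n + δ) = (y*)^((1−α)/α) = 1.45^1.5641 = 1.7881.
Therefore s = 1.7881 × (n + δ) = 1.7881 × 0.089 = 0.1591.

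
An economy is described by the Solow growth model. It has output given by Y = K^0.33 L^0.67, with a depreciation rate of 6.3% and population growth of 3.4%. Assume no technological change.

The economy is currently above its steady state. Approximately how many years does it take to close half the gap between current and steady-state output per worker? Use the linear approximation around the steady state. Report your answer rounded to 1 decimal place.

half-life ≈ 10.7 years

Near the steady state the convergence rate is λ = (1 − α)(n + δ).
λ = (1 − 0.33) × 0.097 = 0.67 × 0.097 = 0.06499
Half-life = ln 2 / λ = 0.6931 / 0.06499 ≈ 10.66 years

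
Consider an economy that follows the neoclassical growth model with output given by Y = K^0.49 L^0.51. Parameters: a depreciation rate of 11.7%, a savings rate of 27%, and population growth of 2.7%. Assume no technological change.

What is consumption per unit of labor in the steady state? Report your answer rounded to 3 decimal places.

In steady state, investment equals break-even investment: s·k^α = (n + δ)·k.
Dividing both sides by k: k^(1−α) = s / (n + δ).
k^0.51 = 0.27 / (0.027 + 0.117) = 0.27 / 0.144 = 1.8750
k* = 1.8750^(1/0.51) ≈ 3.4300
y* = (k*)^α = 3.4300^0.49 ≈ 1.8293
c* = (1 − s)·y* = (1 − 0.27) × 1.8293 ≈ 1.3354

c* ≈ 1.335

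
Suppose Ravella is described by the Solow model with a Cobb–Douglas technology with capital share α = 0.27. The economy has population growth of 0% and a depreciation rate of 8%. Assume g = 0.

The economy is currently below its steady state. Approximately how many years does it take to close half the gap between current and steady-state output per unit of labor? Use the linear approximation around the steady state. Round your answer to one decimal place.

half-life ≈ 11.9 years

Near the steady state the convergence rate is λ = (1 − α)(n + δ).
λ = (1 − 0.27) × 0.080 = 0.73 × 0.080 = 0.0584
Half-life = ln 2 / λ = 0.6931 / 0.0584 ≈ 11.87 years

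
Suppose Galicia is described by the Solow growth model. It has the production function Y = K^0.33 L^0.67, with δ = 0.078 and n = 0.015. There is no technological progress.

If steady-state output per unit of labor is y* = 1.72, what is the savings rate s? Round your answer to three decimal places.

s ≈ 0.280

Steady state requires s·f(k) = (n + δ)·k, i.e. s·k^α = (n + δ)·k.
Since y* = [s/(n + δ)]^(α/(1−α)), we have s/(n + δ) = (y*)^((1−α)/α) = 1.72^2.0303 = 3.0074.
Therefore s = 3.0074 × (n + δ) = 3.0074 × 0.093 = 0.2797.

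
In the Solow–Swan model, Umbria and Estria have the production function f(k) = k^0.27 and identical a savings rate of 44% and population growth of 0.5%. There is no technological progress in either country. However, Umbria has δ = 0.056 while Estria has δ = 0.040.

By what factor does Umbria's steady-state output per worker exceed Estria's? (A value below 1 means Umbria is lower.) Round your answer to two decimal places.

Steady-state y* = [s/(n + δ)]^(α/(1−α)), so the ratio is [ (s_U/(n + δ)_U) / (s_E/(n + δ)_E) ]^0.3699.
s_U/(n + δ)_U = 0.44/0.061 = 7.2131; s_E/(n + δ)_E = 0.44/0.045 = 9.7778.
Ratio = (7.2131/9.7778)^0.3699 = 0.7377^0.3699 ≈ 0.8936

y*_U / y*_E ≈ 0.89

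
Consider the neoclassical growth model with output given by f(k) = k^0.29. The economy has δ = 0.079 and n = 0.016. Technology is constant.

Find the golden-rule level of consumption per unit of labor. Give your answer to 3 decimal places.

At the golden rule, f'(k) = n + δ, so α·k^(α−1) = n + δ and k_gold = (α/(n + δ))^(1/(1−α)).
k_gold = (0.29/0.095)^(1/0.71) = 3.0526^1.4085 ≈ 4.8157
c_gold = f(k_gold) − (n + δ)·k_gold = 1.5775 − 0.095×4.8157 ≈ 1.1200

c_gold ≈ 1.120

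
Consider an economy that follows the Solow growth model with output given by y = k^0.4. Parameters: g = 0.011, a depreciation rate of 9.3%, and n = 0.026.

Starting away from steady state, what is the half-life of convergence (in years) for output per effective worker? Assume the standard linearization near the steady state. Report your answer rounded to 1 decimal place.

about 8.9 years

Near the steady state the convergence rate is λ = (1 − α)(n + g + δ).
λ = (1 − 0.4) × 0.130 = 0.6 × 0.130 = 0.0780
Half-life = ln 2 / λ = 0.6931 / 0.0780 ≈ 8.89 years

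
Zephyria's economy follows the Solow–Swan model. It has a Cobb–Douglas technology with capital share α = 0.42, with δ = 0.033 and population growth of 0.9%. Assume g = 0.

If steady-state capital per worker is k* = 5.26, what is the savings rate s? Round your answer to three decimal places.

s ≈ 0.110

At the steady state, Δk = 0, so s·k^α = (n + δ)·k.
So s / (n + δ) = (k*)^(1−α) = 5.26^0.58 = 2.6192.
Therefore s = 2.6192 × (n + δ) = 2.6192 × 0.042 = 0.1100.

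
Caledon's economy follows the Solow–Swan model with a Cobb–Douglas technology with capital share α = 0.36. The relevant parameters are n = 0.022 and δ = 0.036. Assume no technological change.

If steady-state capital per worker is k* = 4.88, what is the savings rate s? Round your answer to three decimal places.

Steady state requires s·f(k) = (n + δ)·k, i.e. s·k^α = (n + δ)·k.
So s / (n + δ) = (k*)^(1−α) = 4.88^0.64 = 2.7580.
Therefore s = 2.7580 × (n + δ) = 2.7580 × 0.058 = 0.1600.

s ≈ 0.160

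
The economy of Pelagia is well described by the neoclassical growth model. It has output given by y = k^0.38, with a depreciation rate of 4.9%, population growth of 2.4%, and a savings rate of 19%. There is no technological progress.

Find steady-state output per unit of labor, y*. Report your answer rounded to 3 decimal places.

y* = 1.797

At the steady state, Δk = 0, so s·k^α = (n + δ)·k.
Rearranging, k^(1−α) = s / (n + δ).
k^0.62 = 0.19 / (0.024 + 0.049) = 0.19 / 0.073 = 2.6027
k* = 2.6027^(1/0.62) ≈ 4.6778
y* = (k*)^α = 4.6778^0.38 ≈ 1.7973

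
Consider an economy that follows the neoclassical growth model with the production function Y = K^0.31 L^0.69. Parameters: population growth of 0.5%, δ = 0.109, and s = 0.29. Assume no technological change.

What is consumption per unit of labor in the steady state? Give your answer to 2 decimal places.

c* = 1.08

At the steady state, Δk = 0, so s·k^α = (n + δ)·k.
Rearranging, k^(1−α) = s / (n + δ).
k^0.69 = 0.29 / (0.005 + 0.109) = 0.29 / 0.114 = 2.5439
k* = 2.5439^(1/0.69) ≈ 3.8697
y* = (k*)^α = 3.8697^0.31 ≈ 1.5212
c* = (1 − s)·y* = (1 − 0.29) × 1.5212 ≈ 1.0801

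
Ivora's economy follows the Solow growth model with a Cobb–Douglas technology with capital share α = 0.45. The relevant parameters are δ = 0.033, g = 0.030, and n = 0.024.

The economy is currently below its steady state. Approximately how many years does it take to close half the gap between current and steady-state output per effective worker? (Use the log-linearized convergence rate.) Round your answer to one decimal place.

half-life ≈ 14.5 years

Near the steady state the convergence rate is λ = (1 − α)(n + g + δ).
λ = (1 − 0.45) × 0.087 = 0.55 × 0.087 = 0.04785
Half-life = ln 2 / λ = 0.6931 / 0.04785 ≈ 14.48 years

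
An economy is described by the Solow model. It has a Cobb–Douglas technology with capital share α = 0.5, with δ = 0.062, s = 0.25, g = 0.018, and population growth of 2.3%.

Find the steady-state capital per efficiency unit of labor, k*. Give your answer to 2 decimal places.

At the steady state, Δk = 0, so s·k^α = (n + g + δ)·k.
Dividing both sides by k: k^(1−α) = s / (n + g + δ).
k^0.5 = 0.25 / (0.023 + 0.018 + 0.062) = 0.25 / 0.103 = 2.4272
k* = 2.4272^(1/0.5) ≈ 5.8913

k* ≈ 5.89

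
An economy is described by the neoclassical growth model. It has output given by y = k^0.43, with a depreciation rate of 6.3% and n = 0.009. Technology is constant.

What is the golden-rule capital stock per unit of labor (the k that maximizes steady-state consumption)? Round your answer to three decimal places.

k_gold ≈ 22.995

The golden rule sets f'(k) = n + δ, i.e. α·k^(α−1) = n + δ.
So k^(1−α) = α / (n + δ) = 0.43 / 0.072 = 5.9722.
k_gold = 5.9722^(1/0.57) ≈ 22.9953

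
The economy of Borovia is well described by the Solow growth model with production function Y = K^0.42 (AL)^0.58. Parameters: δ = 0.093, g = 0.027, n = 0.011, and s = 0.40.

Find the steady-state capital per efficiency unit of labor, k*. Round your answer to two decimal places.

k* ≈ 6.85

At the steady state, Δk = 0, so s·k^α = (n + g + δ)·k.
Dividing both sides by k: k^(1−α) = s / (n + g + δ).
k^0.58 = 0.40 / (0.011 + 0.027 + 0.093) = 0.40 / 0.131 = 3.0534
k* = 3.0534^(1/0.58) ≈ 6.8523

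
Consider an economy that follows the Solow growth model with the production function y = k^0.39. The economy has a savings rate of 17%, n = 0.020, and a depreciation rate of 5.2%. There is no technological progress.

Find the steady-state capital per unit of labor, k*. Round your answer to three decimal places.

At the steady state, Δk = 0, so s·k^α = (n + δ)·k.
Rearranging, k^(1−α) = s / (n + δ).
k^0.61 = 0.17 / (0.020 + 0.052) = 0.17 / 0.072 = 2.3611
k* = 2.3611^(1/0.61) ≈ 4.0894

k* ≈ 4.089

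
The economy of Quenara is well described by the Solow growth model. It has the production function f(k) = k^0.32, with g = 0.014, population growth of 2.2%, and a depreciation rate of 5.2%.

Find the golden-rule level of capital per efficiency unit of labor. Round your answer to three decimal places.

The golden rule sets f'(k) = n + g + δ, i.e. α·k^(α−1) = n + g + δ.
So k^(1−α) = α / (n + g + δ) = 0.32 / 0.088 = 3.6364.
k_gold = 3.6364^(1/0.68) ≈ 6.6760

k_gold ≈ 6.676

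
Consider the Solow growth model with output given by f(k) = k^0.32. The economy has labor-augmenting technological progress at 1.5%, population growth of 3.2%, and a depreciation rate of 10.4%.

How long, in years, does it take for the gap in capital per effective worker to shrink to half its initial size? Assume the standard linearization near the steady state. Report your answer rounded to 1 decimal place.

t_½ ≈ 6.8 years

Near the steady state the convergence rate is λ = (1 − α)(n + g + δ).
λ = (1 − 0.32) × 0.151 = 0.68 × 0.151 = 0.10268
Half-life = ln 2 / λ = 0.6931 / 0.10268 ≈ 6.75 years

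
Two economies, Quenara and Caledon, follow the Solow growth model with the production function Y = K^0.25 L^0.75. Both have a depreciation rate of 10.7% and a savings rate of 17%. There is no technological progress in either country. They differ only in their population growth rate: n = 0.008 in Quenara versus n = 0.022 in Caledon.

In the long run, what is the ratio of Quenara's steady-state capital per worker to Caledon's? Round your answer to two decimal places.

ratio ≈ 1.17

Steady-state k* = [s/(n + δ)]^(1/(1−α)), so the ratio is [ (s_Q/(n + δ)_Q) / (s_C/(n + δ)_C) ]^1.3333.
s_Q/(n + δ)_Q = 0.17/0.115 = 1.4783; s_C/(n + δ)_C = 0.17/0.129 = 1.3178.
Ratio = (1.4783/1.3178)^1.3333 = 1.1218^1.3333 ≈ 1.1656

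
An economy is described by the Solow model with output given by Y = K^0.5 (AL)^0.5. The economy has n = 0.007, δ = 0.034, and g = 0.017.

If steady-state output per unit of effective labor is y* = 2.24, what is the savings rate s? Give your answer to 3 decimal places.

s ≈ 0.130

At the steady state, Δk = 0, so s·k^α = (n + g + δ)·k.
Since y* = [s/(n + g + δ)]^(α/(1−α)), we have s/(n + g + δ) = (y*)^((1−α)/α) = 2.24^1 = 2.2400.
Therefore s = 2.2400 × (n + g + δ) = 2.2400 × 0.058 = 0.1299.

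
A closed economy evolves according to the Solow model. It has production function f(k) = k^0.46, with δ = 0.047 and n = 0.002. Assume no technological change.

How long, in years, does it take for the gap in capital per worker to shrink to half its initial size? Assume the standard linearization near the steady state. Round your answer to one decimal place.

Near the steady state the convergence rate is λ = (1 − α)(n + δ).
λ = (1 − 0.46) × 0.049 = 0.54 × 0.049 = 0.02646
Half-life = ln 2 / λ = 0.6931 / 0.02646 ≈ 26.19 years

t_½ ≈ 26.2 years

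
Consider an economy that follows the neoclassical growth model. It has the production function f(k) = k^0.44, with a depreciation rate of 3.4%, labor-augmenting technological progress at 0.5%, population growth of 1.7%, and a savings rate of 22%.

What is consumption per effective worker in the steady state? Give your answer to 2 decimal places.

In steady state, investment equals break-even investment: s·k^α = (n + g + δ)·k.
Dividing both sides by k: k^(1−α) = s / (n + g + δ).
k^0.56 = 0.22 / (0.017 + 0.005 + 0.034) = 0.22 / 0.056 = 3.9286
k* = 3.9286^(1/0.56) ≈ 11.5117
y* = (k*)^α = 11.5117^0.44 ≈ 2.9302
c* = (1 − s)·y* = (1 − 0.22) × 2.9302 ≈ 2.2856

c* ≈ 2.29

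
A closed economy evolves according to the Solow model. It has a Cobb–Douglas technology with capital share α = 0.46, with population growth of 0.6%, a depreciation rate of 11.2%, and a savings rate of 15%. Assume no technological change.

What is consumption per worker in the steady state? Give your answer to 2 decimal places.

c* ≈ 1.04

In steady state, investment equals break-even investment: s·k^α = (n + δ)·k.
Rearranging, k^(1−α) = s / (n + δ).
k^0.54 = 0.15 / (0.006 + 0.112) = 0.15 / 0.118 = 1.2712
k* = 1.2712^(1/0.54) ≈ 1.5595
y* = (k*)^α = 1.5595^0.46 ≈ 1.2268
c* = (1 − s)·y* = (1 − 0.15) × 1.2268 ≈ 1.0428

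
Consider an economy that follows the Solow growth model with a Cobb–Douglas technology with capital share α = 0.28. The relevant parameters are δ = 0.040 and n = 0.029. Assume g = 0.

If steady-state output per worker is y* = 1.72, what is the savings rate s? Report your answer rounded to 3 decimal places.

In steady state, investment equals break-even investment: s·k^α = (n + δ)·k.
Since y* = [s/(n + δ)]^(α/(1−α)), we have s/(n + δ) = (y*)^((1−α)/α) = 1.72^2.5714 = 4.0331.
Therefore s = 4.0331 × (n + δ) = 4.0331 × 0.069 = 0.2783.

s ≈ 0.278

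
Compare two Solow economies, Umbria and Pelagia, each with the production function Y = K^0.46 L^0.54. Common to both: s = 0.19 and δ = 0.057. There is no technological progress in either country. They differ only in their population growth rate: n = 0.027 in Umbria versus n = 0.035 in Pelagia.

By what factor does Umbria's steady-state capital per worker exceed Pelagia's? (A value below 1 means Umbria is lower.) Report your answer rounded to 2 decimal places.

k*_U / k*_P ≈ 1.18

Steady-state k* = [s/(n + δ)]^(1/(1−α)), so the ratio is [ (s_U/(n + δ)_U) / (s_P/(n + δ)_P) ]^1.8519.
s_U/(n + δ)_U = 0.19/0.084 = 2.2619; s_P/(n + δ)_P = 0.19/0.092 = 2.0652.
Ratio = (2.2619/2.0652)^1.8519 = 1.0952^1.8519 ≈ 1.1834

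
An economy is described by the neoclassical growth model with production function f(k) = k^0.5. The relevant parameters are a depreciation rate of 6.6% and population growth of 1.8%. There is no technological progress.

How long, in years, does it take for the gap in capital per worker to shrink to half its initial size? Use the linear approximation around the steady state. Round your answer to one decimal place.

about 16.5 years

Near the steady state the convergence rate is λ = (1 − α)(n + δ).
λ = (1 − 0.5) × 0.084 = 0.5 × 0.084 = 0.0420
Half-life = ln 2 / λ = 0.6931 / 0.0420 ≈ 16.50 years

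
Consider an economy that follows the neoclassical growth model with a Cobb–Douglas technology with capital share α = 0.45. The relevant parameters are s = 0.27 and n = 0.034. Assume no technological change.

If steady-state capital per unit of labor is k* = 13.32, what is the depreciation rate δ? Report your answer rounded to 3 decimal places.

δ ≈ 0.031

At the steady state, Δk = 0, so s·k^α = (n + δ)·k.
So s / (n + δ) = (k*)^(1−α) = 13.32^0.55 = 4.1541.
Therefore n + δ = s / 4.1541 = 0.27 / 4.1541 = 0.0650, so δ = 0.0650 − 0.034 = 0.0310.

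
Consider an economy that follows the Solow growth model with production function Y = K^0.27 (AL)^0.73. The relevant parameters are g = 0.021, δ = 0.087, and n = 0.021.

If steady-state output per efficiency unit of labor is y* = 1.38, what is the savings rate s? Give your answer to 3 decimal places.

s ≈ 0.308

Steady state requires s·f(k) = (n + g + δ)·k, i.e. s·k^α = (n + g + δ)·k.
Since y* = [s/(n + g + δ)]^(α/(1−α)), we have s/(n + g + δ) = (y*)^((1−α)/α) = 1.38^2.7037 = 2.3889.
Therefore s = 2.3889 × (n + g + δ) = 2.3889 × 0.129 = 0.3082.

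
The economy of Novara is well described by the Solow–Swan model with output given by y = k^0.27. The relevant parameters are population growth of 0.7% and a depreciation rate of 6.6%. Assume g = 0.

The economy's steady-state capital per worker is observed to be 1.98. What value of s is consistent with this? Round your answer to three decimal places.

s ≈ 0.120

Steady state requires s·f(k) = (n + δ)·k, i.e. s·k^α = (n + δ)·k.
So s / (n + δ) = (k*)^(1−α) = 1.98^0.73 = 1.6465.
Therefore s = 1.6465 × (n + δ) = 1.6465 × 0.073 = 0.1202.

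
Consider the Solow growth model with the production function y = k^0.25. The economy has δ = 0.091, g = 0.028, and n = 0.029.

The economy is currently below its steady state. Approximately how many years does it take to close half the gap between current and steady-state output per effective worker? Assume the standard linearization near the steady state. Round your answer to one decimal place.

t_½ ≈ 6.2 years

Near the steady state the convergence rate is λ = (1 − α)(n + g + δ).
λ = (1 − 0.25) × 0.148 = 0.75 × 0.148 = 0.1110
Half-life = ln 2 / λ = 0.6931 / 0.1110 ≈ 6.24 years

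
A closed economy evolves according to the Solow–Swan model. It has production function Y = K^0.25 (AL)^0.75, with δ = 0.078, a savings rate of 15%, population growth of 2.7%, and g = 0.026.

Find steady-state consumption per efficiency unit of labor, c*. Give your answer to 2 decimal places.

Steady state requires s·f(k) = (n + g + δ)·k, i.e. s·k^α = (n + g + δ)·k.
Dividing both sides by k: k^(1−α) = s / (n + g + δ).
k^0.75 = 0.15 / (0.027 + 0.026 + 0.078) = 0.15 / 0.131 = 1.1450
k* = 1.1450^(1/0.75) ≈ 1.1979
y* = (k*)^α = 1.1979^0.25 ≈ 1.0462
c* = (1 − s)·y* = (1 − 0.15) × 1.0462 ≈ 0.8893

c* ≈ 0.89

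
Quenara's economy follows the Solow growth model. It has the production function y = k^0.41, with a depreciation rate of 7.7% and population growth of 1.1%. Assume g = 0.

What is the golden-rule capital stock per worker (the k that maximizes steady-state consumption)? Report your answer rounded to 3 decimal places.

The golden rule sets f'(k) = n + δ, i.e. α·k^(α−1) = n + δ.
So k^(1−α) = α / (n + δ) = 0.41 / 0.088 = 4.6591.
k_gold = 4.6591^(1/0.59) ≈ 13.5742

k_gold ≈ 13.574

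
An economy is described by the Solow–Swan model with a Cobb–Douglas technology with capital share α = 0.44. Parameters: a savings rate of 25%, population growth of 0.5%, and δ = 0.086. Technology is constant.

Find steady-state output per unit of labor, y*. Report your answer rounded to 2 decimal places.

Steady state requires s·f(k) = (n + δ)·k, i.e. s·k^α = (n + δ)·k.
Dividing both sides by k: k^(1−α) = s / (n + δ).
k^0.56 = 0.25 / (0.005 + 0.086) = 0.25 / 0.091 = 2.7473
k* = 2.7473^(1/0.56) ≈ 6.0780
y* = (k*)^α = 6.0780^0.44 ≈ 2.2124

y* = 2.21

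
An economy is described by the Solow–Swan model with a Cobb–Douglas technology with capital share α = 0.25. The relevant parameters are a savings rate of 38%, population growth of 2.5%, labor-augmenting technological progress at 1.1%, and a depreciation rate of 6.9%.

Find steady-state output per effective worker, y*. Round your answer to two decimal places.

Steady state requires s·f(k) = (n + g + δ)·k, i.e. s·k^α = (n + g + δ)·k.
Rearranging, k^(1−α) = s / (n + g + δ).
k^0.75 = 0.38 / (0.025 + 0.011 + 0.069) = 0.38 / 0.105 = 3.6190
k* = 3.6190^(1/0.75) ≈ 5.5563
y* = (k*)^α = 5.5563^0.25 ≈ 1.5353

y* = 1.54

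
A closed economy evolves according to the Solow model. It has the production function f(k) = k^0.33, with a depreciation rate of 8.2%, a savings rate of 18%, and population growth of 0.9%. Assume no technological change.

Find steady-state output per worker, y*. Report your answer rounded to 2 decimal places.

y* ≈ 1.40

In steady state, investment equals break-even investment: s·k^α = (n + δ)·k.
Dividing both sides by k: k^(1−α) = s / (n + δ).
k^0.67 = 0.18 / (0.009 + 0.082) = 0.18 / 0.091 = 1.9780
k* = 1.9780^(1/0.67) ≈ 2.7678
y* = (k*)^α = 2.7678^0.33 ≈ 1.3993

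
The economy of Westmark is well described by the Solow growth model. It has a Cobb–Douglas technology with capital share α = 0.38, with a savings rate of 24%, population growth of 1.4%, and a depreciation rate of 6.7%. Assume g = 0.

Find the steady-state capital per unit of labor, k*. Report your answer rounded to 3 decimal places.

At the steady state, Δk = 0, so s·k^α = (n + δ)·k.
Rearranging, k^(1−α) = s / (n + δ).
k^0.62 = 0.24 / (0.014 + 0.067) = 0.24 / 0.081 = 2.9630
k* = 2.9630^(1/0.62) ≈ 5.7658

k* = 5.766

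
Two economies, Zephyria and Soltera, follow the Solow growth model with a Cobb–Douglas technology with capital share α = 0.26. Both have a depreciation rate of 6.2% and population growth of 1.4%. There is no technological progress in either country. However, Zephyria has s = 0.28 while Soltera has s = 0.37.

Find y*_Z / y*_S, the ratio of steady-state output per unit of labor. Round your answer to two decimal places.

Steady-state y* = [s/(n + δ)]^(α/(1−α)), so the ratio is [ (s_Z/(n + δ)_Z) / (s_S/(n + δ)_S) ]^0.3514.
s_Z/(n + δ)_Z = 0.28/0.076 = 3.6842; s_S/(n + δ)_S = 0.37/0.076 = 4.8684.
Ratio = (3.6842/4.8684)^0.3514 = 0.7568^0.3514 ≈ 0.9067

ratio ≈ 0.91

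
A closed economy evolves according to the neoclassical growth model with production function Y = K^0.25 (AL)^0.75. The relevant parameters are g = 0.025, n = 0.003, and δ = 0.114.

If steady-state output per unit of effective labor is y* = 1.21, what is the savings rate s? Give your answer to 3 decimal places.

s ≈ 0.252

At the steady state, Δk = 0, so s·k^α = (n + g + δ)·k.
Since y* = [s/(n + g + δ)]^(α/(1−α)), we have s/(n + g + δ) = (y*)^((1−α)/α) = 1.21^3 = 1.7716.
Therefore s = 1.7716 × (n + g + δ) = 1.7716 × 0.142 = 0.2516.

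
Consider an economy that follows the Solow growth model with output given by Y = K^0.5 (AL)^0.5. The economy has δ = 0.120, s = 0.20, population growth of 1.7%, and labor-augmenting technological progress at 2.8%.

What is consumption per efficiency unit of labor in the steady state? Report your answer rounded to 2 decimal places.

Steady state requires s·f(k) = (n + g + δ)·k, i.e. s·k^α = (n + g + δ)·k.
Dividing both sides by k: k^(1−α) = s / (n + g + δ).
k^0.5 = 0.20 / (0.017 + 0.028 + 0.120) = 0.20 / 0.165 = 1.2121
k* = 1.2121^(1/0.5) ≈ 1.4692
y* = (k*)^α = 1.4692^0.5 ≈ 1.2121
c* = (1 − s)·y* = (1 − 0.20) × 1.2121 ≈ 0.9697

c* ≈ 0.97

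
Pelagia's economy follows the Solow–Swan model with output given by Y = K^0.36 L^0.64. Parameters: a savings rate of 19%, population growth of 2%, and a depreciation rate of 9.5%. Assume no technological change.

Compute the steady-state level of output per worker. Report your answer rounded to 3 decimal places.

In steady state, investment equals break-even investment: s·k^α = (n + δ)·k.
Rearranging, k^(1−α) = s / (n + δ).
k^0.64 = 0.19 / (0.020 + 0.095) = 0.19 / 0.115 = 1.6522
k* = 1.6522^(1/0.64) ≈ 2.1914
y* = (k*)^α = 2.1914^0.36 ≈ 1.3264

y* = 1.326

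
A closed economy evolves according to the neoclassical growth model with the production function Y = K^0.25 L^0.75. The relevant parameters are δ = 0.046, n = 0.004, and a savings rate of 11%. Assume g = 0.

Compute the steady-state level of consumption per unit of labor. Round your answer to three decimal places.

c* = 1.158

Steady state requires s·f(k) = (n + δ)·k, i.e. s·k^α = (n + δ)·k.
Dividing both sides by k: k^(1−α) = s / (n + δ).
k^0.75 = 0.11 / (0.004 + 0.046) = 0.11 / 0.050 = 2.2000
k* = 2.2000^(1/0.75) ≈ 2.8613
y* = (k*)^α = 2.8613^0.25 ≈ 1.3006
c* = (1 − s)·y* = (1 − 0.11) × 1.3006 ≈ 1.1575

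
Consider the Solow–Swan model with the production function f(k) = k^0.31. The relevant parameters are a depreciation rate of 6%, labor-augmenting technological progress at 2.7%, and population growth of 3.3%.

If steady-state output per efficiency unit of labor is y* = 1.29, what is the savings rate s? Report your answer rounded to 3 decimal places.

s ≈ 0.212

At the steady state, Δk = 0, so s·k^α = (n + g + δ)·k.
Since y* = [s/(n + g + δ)]^(α/(1−α)), we have s/(n + g + δ) = (y*)^((1−α)/α) = 1.29^2.2258 = 1.7626.
Therefore s = 1.7626 × (n + g + δ) = 1.7626 × 0.120 = 0.2115.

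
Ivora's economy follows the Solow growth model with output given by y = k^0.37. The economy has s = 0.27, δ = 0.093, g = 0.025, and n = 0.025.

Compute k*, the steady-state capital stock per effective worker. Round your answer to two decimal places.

k* = 2.74

Steady state requires s·f(k) = (n + g + δ)·k, i.e. s·k^α = (n + g + δ)·k.
Dividing both sides by k: k^(1−α) = s / (n + g + δ).
k^0.63 = 0.27 / (0.025 + 0.025 + 0.093) = 0.27 / 0.143 = 1.8881
k* = 1.8881^(1/0.63) ≈ 2.7424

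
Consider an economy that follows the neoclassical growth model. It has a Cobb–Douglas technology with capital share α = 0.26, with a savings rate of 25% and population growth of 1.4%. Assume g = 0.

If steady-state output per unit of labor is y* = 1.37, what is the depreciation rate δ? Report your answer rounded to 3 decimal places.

At the steady state, Δk = 0, so s·k^α = (n + δ)·k.
Since y* = [s/(n + δ)]^(α/(1−α)), we have s/(n + δ) = (y*)^((1−α)/α) = 1.37^2.8462 = 2.4498.
Therefore n + δ = s / 2.4498 = 0.25 / 2.4498 = 0.1020, so δ = 0.1020 − 0.014 = 0.0880.

δ ≈ 0.088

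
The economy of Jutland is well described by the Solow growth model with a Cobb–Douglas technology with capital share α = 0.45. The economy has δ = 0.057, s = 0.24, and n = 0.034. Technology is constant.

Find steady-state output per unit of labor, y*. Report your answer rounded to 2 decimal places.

y* ≈ 2.21

Steady state requires s·f(k) = (n + δ)·k, i.e. s·k^α = (n + δ)·k.
Dividing both sides by k: k^(1−α) = s / (n + δ).
k^0.55 = 0.24 / (0.034 + 0.057) = 0.24 / 0.091 = 2.6374
k* = 2.6374^(1/0.55) ≈ 5.8314
y* = (k*)^α = 5.8314^0.45 ≈ 2.2110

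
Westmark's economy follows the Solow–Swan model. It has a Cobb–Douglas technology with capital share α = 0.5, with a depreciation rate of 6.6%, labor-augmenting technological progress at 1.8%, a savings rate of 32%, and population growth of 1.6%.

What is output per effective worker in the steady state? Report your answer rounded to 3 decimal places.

In steady state, investment equals break-even investment: s·k^α = (n + g + δ)·k.
Rearranging, k^(1−α) = s / (n + g + δ).
k^0.5 = 0.32 / (0.016 + 0.018 + 0.066) = 0.32 / 0.100 = 3.2000
k* = 3.2000^(1/0.5) ≈ 10.2400
y* = (k*)^α = 10.2400^0.5 ≈ 3.2000

y* = 3.200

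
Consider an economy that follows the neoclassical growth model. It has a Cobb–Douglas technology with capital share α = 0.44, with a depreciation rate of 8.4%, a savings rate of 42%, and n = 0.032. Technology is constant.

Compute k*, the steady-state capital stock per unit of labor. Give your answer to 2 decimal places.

k* ≈ 9.95

Steady state requires s·f(k) = (n + δ)·k, i.e. s·k^α = (n + δ)·k.
Rearranging, k^(1−α) = s / (n + δ).
k^0.56 = 0.42 / (0.032 + 0.084) = 0.42 / 0.116 = 3.6207
k* = 3.6207^(1/0.56) ≈ 9.9505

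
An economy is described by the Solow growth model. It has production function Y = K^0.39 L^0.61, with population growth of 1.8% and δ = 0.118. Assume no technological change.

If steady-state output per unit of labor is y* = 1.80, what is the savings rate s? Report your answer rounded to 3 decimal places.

s ≈ 0.341

Steady state requires s·f(k) = (n + δ)·k, i.e. s·k^α = (n + δ)·k.
Since y* = [s/(n + δ)]^(α/(1−α)), we have s/(n + δ) = (y*)^((1−α)/α) = 1.80^1.5641 = 2.5077.
Therefore s = 2.5077 × (n + δ) = 2.5077 × 0.136 = 0.3410.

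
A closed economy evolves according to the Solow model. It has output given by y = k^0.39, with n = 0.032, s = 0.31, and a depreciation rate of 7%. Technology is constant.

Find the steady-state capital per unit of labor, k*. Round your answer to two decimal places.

k* = 6.19

In steady state, investment equals break-even investment: s·k^α = (n + δ)·k.
Rearranging, k^(1−α) = s / (n + δ).
k^0.61 = 0.31 / (0.032 + 0.070) = 0.31 / 0.102 = 3.0392
k* = 3.0392^(1/0.61) ≈ 6.1860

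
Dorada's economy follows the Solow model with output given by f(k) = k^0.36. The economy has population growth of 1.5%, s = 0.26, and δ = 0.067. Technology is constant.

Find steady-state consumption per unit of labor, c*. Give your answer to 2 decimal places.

At the steady state, Δk = 0, so s·k^α = (n + δ)·k.
Rearranging, k^(1−α) = s / (n + δ).
k^0.64 = 0.26 / (0.015 + 0.067) = 0.26 / 0.082 = 3.1707
k* = 3.1707^(1/0.64) ≈ 6.0681
y* = (k*)^α = 6.0681^0.36 ≈ 1.9138
c* = (1 − s)·y* = (1 − 0.26) × 1.9138 ≈ 1.4162

c* = 1.42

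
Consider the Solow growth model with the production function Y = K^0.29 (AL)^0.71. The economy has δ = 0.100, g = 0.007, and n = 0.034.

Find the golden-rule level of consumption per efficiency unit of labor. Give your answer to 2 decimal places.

At the golden rule, f'(k) = n + g + δ, so α·k^(α−1) = n + g + δ and k_gold = (α/(n + g + δ))^(1/(1−α)).
k_gold = (0.29/0.141)^(1/0.71) = 2.0567^1.4085 ≈ 2.7612
c_gold = f(k_gold) − (n + g + δ)·k_gold = 1.3425 − 0.141×2.7612 ≈ 0.9532

c_gold ≈ 0.95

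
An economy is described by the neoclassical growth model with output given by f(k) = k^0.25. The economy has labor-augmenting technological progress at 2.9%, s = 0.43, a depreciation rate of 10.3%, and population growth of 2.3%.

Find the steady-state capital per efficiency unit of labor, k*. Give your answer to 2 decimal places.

Steady state requires s·f(k) = (n + g + δ)·k, i.e. s·k^α = (n + g + δ)·k.
Rearranging, k^(1−α) = s / (n + g + δ).
k^0.75 = 0.43 / (0.023 + 0.029 + 0.103) = 0.43 / 0.155 = 2.7742
k* = 2.7742^(1/0.75) ≈ 3.8981

k* ≈ 3.90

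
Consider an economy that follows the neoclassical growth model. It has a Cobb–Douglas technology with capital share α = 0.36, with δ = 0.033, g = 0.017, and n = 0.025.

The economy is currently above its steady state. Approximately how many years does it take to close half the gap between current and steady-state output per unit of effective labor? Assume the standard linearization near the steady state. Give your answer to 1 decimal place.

Near the steady state the convergence rate is λ = (1 − α)(n + g + δ).
λ = (1 − 0.36) × 0.075 = 0.64 × 0.075 = 0.0480
Half-life = ln 2 / λ = 0.6931 / 0.0480 ≈ 14.44 years

t_½ ≈ 14.4 years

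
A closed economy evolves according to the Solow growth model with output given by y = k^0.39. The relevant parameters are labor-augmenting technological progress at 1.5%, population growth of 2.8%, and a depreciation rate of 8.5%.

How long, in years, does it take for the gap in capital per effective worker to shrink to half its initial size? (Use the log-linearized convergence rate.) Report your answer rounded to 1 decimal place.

t_½ ≈ 8.9 years

Near the steady state the convergence rate is λ = (1 − α)(n + g + δ).
λ = (1 − 0.39) × 0.128 = 0.61 × 0.128 = 0.07808
Half-life = ln 2 / λ = 0.6931 / 0.07808 ≈ 8.88 years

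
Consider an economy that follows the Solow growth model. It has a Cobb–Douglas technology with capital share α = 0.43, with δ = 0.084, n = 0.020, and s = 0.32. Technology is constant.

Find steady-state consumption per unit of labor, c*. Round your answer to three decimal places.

Steady state requires s·f(k) = (n + δ)·k, i.e. s·k^α = (n + δ)·k.
Rearranging, k^(1−α) = s / (n + δ).
k^0.57 = 0.32 / (0.020 + 0.084) = 0.32 / 0.104 = 3.0769
k* = 3.0769^(1/0.57) ≈ 7.1836
y* = (k*)^α = 7.1836^0.43 ≈ 2.3347
c* = (1 − s)·y* = (1 − 0.32) × 2.3347 ≈ 1.5876

c* ≈ 1.588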